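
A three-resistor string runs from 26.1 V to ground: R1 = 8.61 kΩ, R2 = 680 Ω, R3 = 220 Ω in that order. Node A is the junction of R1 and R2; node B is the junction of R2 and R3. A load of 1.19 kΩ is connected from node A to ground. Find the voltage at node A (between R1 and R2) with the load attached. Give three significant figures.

V ≈ 1.47 V

Below node A the series string R2+R3 = 900.0 Ω sits in parallel with the 1190 Ω load: 512.4 Ω.
V_A = 26.1 × 512.4/(8610 + 512.4) = 1.47 V.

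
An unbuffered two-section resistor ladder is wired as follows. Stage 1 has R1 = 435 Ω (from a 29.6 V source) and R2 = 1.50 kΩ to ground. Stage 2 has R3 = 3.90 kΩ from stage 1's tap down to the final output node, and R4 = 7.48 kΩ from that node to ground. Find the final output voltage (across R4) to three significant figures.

Stage 2 presents R3+R4 = 11380 Ω as a load on stage 1's tap.
Stage 1's lower leg becomes R2‖(R3+R4) = 1325 Ω, so V_mid = 29.6 × 1325/1760 = 22.29 V.
Stage 2 is itself unloaded: V_out = V_mid × R4/(R3+R4) = 22.29 × 7480/11380 = 14.6 V.

V_out ≈ 14.6 V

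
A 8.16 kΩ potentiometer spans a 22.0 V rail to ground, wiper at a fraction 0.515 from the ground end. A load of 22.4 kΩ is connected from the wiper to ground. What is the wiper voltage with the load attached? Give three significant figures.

The wiper splits the pot into (1−α)R = 3.958 kΩ above and αR = 4.202 kΩ below.
Lower section ‖ load = 3.539 kΩ.
V_wiper = 22.0 × 3.539/(3.958 + 3.539) = 10.4 V.

V ≈ 10.4 V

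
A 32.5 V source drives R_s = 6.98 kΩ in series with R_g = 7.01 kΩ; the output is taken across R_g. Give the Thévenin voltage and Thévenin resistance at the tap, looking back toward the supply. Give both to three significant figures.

V_th is the open-circuit tap voltage: 32.5 × 7.01/(6.98 + 7.01) = 16.3 V.
With the supply zeroed, R_s and R_g appear in parallel from the tap: R_th = R_s‖R_g = (6.98 × 7.01)/13.99 = 3.50 kΩ.

V_th = 16.3 V, R_th = 3.50 kΩ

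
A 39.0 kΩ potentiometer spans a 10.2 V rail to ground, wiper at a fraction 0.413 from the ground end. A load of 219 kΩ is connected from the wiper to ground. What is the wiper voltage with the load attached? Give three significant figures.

V ≈ 4.04 V

The wiper splits the pot into (1−α)R = 22.89 kΩ above and αR = 16.11 kΩ below.
Lower section ‖ load = 15.00 kΩ.
V_wiper = 10.2 × 15.00/(22.89 + 15.00) = 4.04 V.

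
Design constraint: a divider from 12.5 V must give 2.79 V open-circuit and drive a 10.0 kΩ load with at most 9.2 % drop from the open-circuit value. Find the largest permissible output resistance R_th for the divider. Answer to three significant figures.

Loading drop = R_th/(R_th + R_L) ≤ 0.0920, so R_th ≤ R_L · ε/(1−ε) = 10.0 kΩ × 0.0920/0.9080 = 1.01 kΩ.
(Any R1, R2 with R2/(R1+R2) = 0.223 and R1‖R2 ≤ 1.01 kΩ will meet the spec.)

R_th ≤ 1.01 kΩ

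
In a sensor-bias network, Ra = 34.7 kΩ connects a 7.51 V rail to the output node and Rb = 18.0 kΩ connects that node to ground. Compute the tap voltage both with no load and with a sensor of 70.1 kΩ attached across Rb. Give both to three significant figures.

Unloaded: 2.57 V; loaded: 2.19 V

Open-circuit: V = 7.51 × 18.0/(34.7 + 18.0) = 2.57 V.
With the load, Rb becomes Rb‖R_L = 14.32 kΩ, so V = 7.51 × 14.32/49.02 = 2.19 V.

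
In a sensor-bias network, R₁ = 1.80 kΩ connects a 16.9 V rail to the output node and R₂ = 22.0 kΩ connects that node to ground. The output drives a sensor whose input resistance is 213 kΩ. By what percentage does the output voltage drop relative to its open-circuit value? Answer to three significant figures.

0.775 %

The divider's output (Thévenin) resistance is R₁‖R₂ = 1.664 kΩ.
Fractional drop under load = R_th/(R_th + R_L) = 1.664 / (1.664 + 213) = 0.007751.
So the output falls by 0.775 %.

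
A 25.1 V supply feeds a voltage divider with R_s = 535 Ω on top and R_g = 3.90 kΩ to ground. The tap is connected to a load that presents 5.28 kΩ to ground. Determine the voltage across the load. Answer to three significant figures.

V_out ≈ 20.3 V

The load sits in parallel with R_g: R_g‖R_L = (3900 × 5280) / (3900 + 5280) = 2243 Ω.
V_out = 25.1 × 2243 / (535 + 2243) = 25.1 × 2243/2778 = 20.3 V.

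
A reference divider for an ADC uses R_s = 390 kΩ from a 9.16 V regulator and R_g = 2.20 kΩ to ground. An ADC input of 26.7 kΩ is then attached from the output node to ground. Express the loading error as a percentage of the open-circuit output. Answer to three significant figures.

7.57 %

The divider's output (Thévenin) resistance is R_s‖R_g = 2.188 kΩ.
Fractional drop under load = R_th/(R_th + R_L) = 2.188 / (2.188 + 26.7) = 0.07573.
So the output falls by 7.57 %.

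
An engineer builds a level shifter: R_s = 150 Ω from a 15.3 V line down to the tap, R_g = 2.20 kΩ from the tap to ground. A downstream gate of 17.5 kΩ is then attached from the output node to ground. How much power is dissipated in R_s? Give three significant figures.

P ≈ 7.93 mW

Total resistance from the source is R_s + (R_g‖R_L) = 2104 Ω, so I = 15.3/2104 Ω = 7.271 mA.
P = I²·R_s = (7.271 mA)² × 150 Ω = 7.93 mW.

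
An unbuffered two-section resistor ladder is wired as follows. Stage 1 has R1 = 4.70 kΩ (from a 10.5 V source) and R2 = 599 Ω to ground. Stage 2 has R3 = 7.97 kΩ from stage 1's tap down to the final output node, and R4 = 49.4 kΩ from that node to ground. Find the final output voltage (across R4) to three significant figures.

V_out ≈ 1.01 V

Stage 2 presents R3+R4 = 57370 Ω as a load on stage 1's tap.
Stage 1's lower leg becomes R2‖(R3+R4) = 592.8 Ω, so V_mid = 10.5 × 592.8/5293 = 1.176 V.
Stage 2 is itself unloaded: V_out = V_mid × R4/(R3+R4) = 1.176 × 49400/57370 = 1.01 V.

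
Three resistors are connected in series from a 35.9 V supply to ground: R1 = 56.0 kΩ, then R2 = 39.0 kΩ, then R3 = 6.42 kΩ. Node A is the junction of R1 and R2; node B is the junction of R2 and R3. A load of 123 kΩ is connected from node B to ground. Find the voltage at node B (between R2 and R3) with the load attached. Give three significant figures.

At node B, R3 is in parallel with the load: R3‖R_L = 6.102 kΩ.
Below node A the resistance is R2 + (R3‖R_L) = 45.10 kΩ, so V_A = 35.9 × 45.10/101.1 = 16.02 V.
Then V_B = V_A × (R3‖R_L)/(R2 + R3‖R_L) = 16.02 × 6.102/45.10 = 2.17 V.

V ≈ 2.17 V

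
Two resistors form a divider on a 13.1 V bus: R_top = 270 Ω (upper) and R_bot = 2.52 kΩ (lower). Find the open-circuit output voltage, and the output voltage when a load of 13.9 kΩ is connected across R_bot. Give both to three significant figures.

Open-circuit: V = 13.1 × 2520/(270 + 2520) = 11.8 V.
With the load, R_bot becomes R_bot‖R_L = 2133 Ω, so V = 13.1 × 2133/2403 = 11.6 V.

Unloaded: 11.8 V; loaded: 11.6 V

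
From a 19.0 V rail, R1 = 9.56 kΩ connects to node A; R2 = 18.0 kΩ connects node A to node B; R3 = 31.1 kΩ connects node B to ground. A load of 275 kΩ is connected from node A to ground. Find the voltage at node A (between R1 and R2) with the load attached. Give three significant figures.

Below node A the series string R2+R3 = 49.10 kΩ sits in parallel with the 275 kΩ load: 41.66 kΩ.
V_A = 19.0 × 41.66/(9.56 + 41.66) = 15.5 V.

V ≈ 15.5 V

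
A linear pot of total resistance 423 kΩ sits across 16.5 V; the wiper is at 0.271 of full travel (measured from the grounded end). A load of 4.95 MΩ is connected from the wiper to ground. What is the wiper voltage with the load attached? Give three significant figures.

The wiper splits the pot into (1−α)R = 308.4 kΩ above and αR = 114.6 kΩ below.
Lower section ‖ load = 112.0 kΩ.
V_wiper = 16.5 × 112.0/(308.4 + 112.0) = 4.40 V.

V ≈ 4.40 V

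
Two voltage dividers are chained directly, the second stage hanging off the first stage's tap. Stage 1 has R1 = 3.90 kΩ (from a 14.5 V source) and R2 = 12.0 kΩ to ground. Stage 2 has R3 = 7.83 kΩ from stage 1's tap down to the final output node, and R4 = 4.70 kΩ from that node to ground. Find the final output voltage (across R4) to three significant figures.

V_out ≈ 3.32 V

Stage 2 presents R3+R4 = 12.53 kΩ as a load on stage 1's tap.
Stage 1's lower leg becomes R2‖(R3+R4) = 6.130 kΩ, so V_mid = 14.5 × 6.130/10.03 = 8.862 V.
Stage 2 is itself unloaded: V_out = V_mid × R4/(R3+R4) = 8.862 × 4.70/12.53 = 3.32 V.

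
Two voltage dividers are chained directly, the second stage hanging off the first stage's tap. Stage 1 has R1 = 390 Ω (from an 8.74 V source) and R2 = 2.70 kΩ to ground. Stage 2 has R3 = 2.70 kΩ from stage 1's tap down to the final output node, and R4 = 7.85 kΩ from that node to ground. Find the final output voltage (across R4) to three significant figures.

Stage 2 presents R3+R4 = 10550 Ω as a load on stage 1's tap.
Stage 1's lower leg becomes R2‖(R3+R4) = 2150 Ω, so V_mid = 8.74 × 2150/2540 = 7.398 V.
Stage 2 is itself unloaded: V_out = V_mid × R4/(R3+R4) = 7.398 × 7850/10550 = 5.50 V.

V_out ≈ 5.50 V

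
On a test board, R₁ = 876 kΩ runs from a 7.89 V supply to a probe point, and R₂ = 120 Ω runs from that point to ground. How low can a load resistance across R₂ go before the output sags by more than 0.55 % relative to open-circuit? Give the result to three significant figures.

Output resistance R_th = R₁‖R₂ = (876000 × 120)/876100 = 120.0 Ω.
The fractional drop is R_th/(R_th + R_L); requiring this ≤ 0.00550 gives R_L ≥ R_th(1/0.00550 − 1) = 120.0 × 180.8 = 21.7 kΩ.

R_L(min) ≈ 21.7 kΩ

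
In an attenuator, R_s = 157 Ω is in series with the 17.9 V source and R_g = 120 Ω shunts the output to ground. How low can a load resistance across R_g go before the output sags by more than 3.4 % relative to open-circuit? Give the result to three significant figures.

Output resistance R_th = R_s‖R_g = (157 × 120)/277.0 = 68.01 Ω.
The fractional drop is R_th/(R_th + R_L); requiring this ≤ 0.0340 gives R_L ≥ R_th(1/0.0340 − 1) = 68.01 × 28.41 = 1.93 kΩ.

R_L(min) ≈ 1.93 kΩ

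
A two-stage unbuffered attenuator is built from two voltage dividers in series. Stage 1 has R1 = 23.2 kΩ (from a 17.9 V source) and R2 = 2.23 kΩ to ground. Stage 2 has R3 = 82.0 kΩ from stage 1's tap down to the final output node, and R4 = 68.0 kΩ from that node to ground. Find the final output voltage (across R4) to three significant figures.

V_out ≈ 0.702 V

Stage 2 presents R3+R4 = 150.0 kΩ as a load on stage 1's tap.
Stage 1's lower leg becomes R2‖(R3+R4) = 2.197 kΩ, so V_mid = 17.9 × 2.197/25.40 = 1.549 V.
Stage 2 is itself unloaded: V_out = V_mid × R4/(R3+R4) = 1.549 × 68.0/150.0 = 0.702 V.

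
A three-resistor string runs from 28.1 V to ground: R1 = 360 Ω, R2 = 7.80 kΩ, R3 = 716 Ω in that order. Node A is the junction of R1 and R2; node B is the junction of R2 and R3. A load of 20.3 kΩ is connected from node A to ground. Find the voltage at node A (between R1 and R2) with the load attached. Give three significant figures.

V ≈ 26.5 V

Below node A the series string R2+R3 = 8516 Ω sits in parallel with the 20300 Ω load: 5999 Ω.
V_A = 28.1 × 5999/(360 + 5999) = 26.5 V.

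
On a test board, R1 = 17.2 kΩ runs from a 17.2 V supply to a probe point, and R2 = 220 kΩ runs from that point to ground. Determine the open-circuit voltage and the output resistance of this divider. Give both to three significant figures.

V_th is the open-circuit tap voltage: 17.2 × 220/(17.2 + 220) = 16.0 V.
With the supply zeroed, R1 and R2 appear in parallel from the tap: R_th = R1‖R2 = (17.2 × 220)/237.2 = 16.0 kΩ.

V_th = 16.0 V, R_th = 16.0 kΩ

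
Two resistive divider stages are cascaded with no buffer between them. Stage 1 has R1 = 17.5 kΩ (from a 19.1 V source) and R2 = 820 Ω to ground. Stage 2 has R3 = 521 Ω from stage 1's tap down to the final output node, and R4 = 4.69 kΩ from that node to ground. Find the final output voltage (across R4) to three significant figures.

Stage 2 presents R3+R4 = 5211 Ω as a load on stage 1's tap.
Stage 1's lower leg becomes R2‖(R3+R4) = 708.5 Ω, so V_mid = 19.1 × 708.5/18210 = 0.7432 V.
Stage 2 is itself unloaded: V_out = V_mid × R4/(R3+R4) = 0.7432 × 4690/5211 = 0.669 V.

V_out ≈ 0.669 V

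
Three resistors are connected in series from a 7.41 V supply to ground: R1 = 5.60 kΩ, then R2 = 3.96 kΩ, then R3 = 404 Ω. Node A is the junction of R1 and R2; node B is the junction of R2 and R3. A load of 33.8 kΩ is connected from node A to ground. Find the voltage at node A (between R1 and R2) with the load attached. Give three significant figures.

V ≈ 3.03 V

Below node A the series string R2+R3 = 4364 Ω sits in parallel with the 33800 Ω load: 3865 Ω.
V_A = 7.41 × 3865/(5600 + 3865) = 3.03 V.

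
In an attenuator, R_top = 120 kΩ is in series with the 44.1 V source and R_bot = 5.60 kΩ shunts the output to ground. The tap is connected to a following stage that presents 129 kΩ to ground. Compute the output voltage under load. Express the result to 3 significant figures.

The load sits in parallel with R_bot: R_bot‖R_L = (5.60 × 129) / (5.60 + 129) = 5.367 kΩ.
V_out = 44.1 × 5.367 / (120 + 5.367) = 44.1 × 5.367/125.4 = 1.89 V.

V_out ≈ 1.89 V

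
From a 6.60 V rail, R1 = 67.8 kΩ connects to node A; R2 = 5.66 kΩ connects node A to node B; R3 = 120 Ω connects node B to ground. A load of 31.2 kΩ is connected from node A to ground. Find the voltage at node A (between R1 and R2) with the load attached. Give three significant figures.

V ≈ 0.443 V

Below node A the series string R2+R3 = 5780 Ω sits in parallel with the 31200 Ω load: 4877 Ω.
V_A = 6.60 × 4877/(67800 + 4877) = 0.443 V.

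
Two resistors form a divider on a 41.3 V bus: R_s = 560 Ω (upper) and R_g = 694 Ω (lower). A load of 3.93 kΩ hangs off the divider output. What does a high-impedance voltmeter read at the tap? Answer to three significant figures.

The load sits in parallel with R_g: R_g‖R_L = (694 × 3930) / (694 + 3930) = 589.8 Ω.
V_out = 41.3 × 589.8 / (560 + 589.8) = 41.3 × 589.8/1150 = 21.2 V.

V_out ≈ 21.2 V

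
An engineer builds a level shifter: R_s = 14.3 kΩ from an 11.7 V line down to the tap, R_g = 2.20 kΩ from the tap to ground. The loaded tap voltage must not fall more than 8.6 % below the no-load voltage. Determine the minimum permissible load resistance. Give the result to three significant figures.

R_L(min) ≈ 20.3 kΩ

Output resistance R_th = R_s‖R_g = (14.3 × 2.20)/16.50 = 1.907 kΩ.
The fractional drop is R_th/(R_th + R_L); requiring this ≤ 0.0860 gives R_L ≥ R_th(1/0.0860 − 1) = 1.907 × 10.63 = 20.3 kΩ.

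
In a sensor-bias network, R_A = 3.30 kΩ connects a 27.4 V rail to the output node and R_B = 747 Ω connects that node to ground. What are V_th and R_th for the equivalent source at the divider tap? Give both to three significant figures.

V_th = 5.06 V, R_th = 609 Ω

V_th is the open-circuit tap voltage: 27.4 × 747/(3300 + 747) = 5.06 V.
With the supply zeroed, R_A and R_B appear in parallel from the tap: R_th = R_A‖R_B = (3300 × 747)/4047 = 609 Ω.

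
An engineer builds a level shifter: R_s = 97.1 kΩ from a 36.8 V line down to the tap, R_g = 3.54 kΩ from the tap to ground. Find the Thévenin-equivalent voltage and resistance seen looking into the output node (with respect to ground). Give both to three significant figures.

V_th is the open-circuit tap voltage: 36.8 × 3.54/(97.1 + 3.54) = 1.29 V.
With the supply zeroed, R_s and R_g appear in parallel from the tap: R_th = R_s‖R_g = (97.1 × 3.54)/100.6 = 3.42 kΩ.

V_th = 1.29 V, R_th = 3.42 kΩ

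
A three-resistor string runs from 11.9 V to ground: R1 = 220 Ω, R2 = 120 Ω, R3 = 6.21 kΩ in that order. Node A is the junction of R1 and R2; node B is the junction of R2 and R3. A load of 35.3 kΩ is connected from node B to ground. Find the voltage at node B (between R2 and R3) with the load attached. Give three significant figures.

At node B, R3 is in parallel with the load: R3‖R_L = 5281 Ω.
Below node A the resistance is R2 + (R3‖R_L) = 5401 Ω, so V_A = 11.9 × 5401/5621 = 11.43 V.
Then V_B = V_A × (R3‖R_L)/(R2 + R3‖R_L) = 11.43 × 5281/5401 = 11.2 V.

V ≈ 11.2 V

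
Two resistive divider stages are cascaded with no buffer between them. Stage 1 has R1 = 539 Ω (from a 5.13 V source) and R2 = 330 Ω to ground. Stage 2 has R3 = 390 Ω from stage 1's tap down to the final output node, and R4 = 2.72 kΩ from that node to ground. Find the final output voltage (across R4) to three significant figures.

V_out ≈ 1.60 V

Stage 2 presents R3+R4 = 3110 Ω as a load on stage 1's tap.
Stage 1's lower leg becomes R2‖(R3+R4) = 298.3 Ω, so V_mid = 5.13 × 298.3/837.3 = 1.828 V.
Stage 2 is itself unloaded: V_out = V_mid × R4/(R3+R4) = 1.828 × 2720/3110 = 1.60 V.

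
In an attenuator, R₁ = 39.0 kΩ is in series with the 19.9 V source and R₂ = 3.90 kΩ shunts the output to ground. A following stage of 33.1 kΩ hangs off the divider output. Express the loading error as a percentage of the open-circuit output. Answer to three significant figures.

Unloaded V = 19.9 × 3.90/42.90 = 1.8091 V.
Loaded: R₂‖R_L = 3.489 kΩ, giving V = 19.9 × 3.489/42.49 = 1.6341 V.
Drop = (1.8091 − 1.6341) / 1.8091 = 9.68 %.

9.68 %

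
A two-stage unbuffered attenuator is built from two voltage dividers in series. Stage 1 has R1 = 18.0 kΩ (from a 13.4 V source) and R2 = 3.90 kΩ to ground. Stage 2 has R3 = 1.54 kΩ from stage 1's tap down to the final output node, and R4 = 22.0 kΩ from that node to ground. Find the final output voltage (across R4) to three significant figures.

Stage 2 presents R3+R4 = 23.54 kΩ as a load on stage 1's tap.
Stage 1's lower leg becomes R2‖(R3+R4) = 3.346 kΩ, so V_mid = 13.4 × 3.346/21.35 = 2.100 V.
Stage 2 is itself unloaded: V_out = V_mid × R4/(R3+R4) = 2.100 × 22.0/23.54 = 1.96 V.

V_out ≈ 1.96 V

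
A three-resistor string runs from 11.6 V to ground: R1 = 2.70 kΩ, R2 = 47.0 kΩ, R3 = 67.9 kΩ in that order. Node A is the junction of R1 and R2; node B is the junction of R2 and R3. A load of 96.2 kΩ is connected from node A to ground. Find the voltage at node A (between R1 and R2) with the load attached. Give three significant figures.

V ≈ 11.0 V

Below node A the series string R2+R3 = 114.9 kΩ sits in parallel with the 96.2 kΩ load: 52.36 kΩ.
V_A = 11.6 × 52.36/(2.70 + 52.36) = 11.0 V.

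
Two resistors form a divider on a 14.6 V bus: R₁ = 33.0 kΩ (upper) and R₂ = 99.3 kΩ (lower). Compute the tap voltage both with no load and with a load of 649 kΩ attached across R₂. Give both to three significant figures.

Open-circuit: V = 14.6 × 99.3/(33.0 + 99.3) = 11.0 V.
With the load, R₂ becomes R₂‖R_L = 86.12 kΩ, so V = 14.6 × 86.12/119.1 = 10.6 V.

Unloaded: 11.0 V; loaded: 10.6 V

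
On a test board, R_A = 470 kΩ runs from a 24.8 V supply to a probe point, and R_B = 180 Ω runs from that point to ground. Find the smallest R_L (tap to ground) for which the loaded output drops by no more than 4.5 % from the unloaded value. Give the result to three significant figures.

Output resistance R_th = R_A‖R_B = (470000 × 180)/470200 = 179.9 Ω.
The fractional drop is R_th/(R_th + R_L); requiring this ≤ 0.0450 gives R_L ≥ R_th(1/0.0450 − 1) = 179.9 × 21.22 = 3.82 kΩ.

R_L(min) ≈ 3.82 kΩ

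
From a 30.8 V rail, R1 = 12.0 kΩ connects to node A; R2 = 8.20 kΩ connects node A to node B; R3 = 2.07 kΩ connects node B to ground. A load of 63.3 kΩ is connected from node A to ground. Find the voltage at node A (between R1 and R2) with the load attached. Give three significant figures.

Below node A the series string R2+R3 = 10.27 kΩ sits in parallel with the 63.3 kΩ load: 8.836 kΩ.
V_A = 30.8 × 8.836/(12.0 + 8.836) = 13.1 V.

V ≈ 13.1 V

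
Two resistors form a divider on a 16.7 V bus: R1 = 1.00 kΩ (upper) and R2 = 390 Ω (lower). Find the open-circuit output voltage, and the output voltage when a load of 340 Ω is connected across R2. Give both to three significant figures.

Open-circuit: V = 16.7 × 390/(1000 + 390) = 4.69 V.
With the load, R2 becomes R2‖R_L = 181.6 Ω, so V = 16.7 × 181.6/1182 = 2.57 V.

Unloaded: 4.69 V; loaded: 2.57 V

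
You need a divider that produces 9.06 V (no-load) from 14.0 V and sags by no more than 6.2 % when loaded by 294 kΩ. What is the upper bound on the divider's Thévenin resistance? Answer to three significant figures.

R_th ≤ 19.4 kΩ

Loading drop = R_th/(R_th + R_L) ≤ 0.0620, so R_th ≤ R_L · ε/(1−ε) = 294 kΩ × 0.0620/0.9380 = 19.4 kΩ.
(Any R1, R2 with R2/(R1+R2) = 0.647 and R1‖R2 ≤ 19.4 kΩ will meet the spec.)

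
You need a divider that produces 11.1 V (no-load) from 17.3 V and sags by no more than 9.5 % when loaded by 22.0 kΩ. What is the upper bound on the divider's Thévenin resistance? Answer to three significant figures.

R_th ≤ 2.31 kΩ

Loading drop = R_th/(R_th + R_L) ≤ 0.0950, so R_th ≤ R_L · ε/(1−ε) = 22.0 kΩ × 0.0950/0.9050 = 2.31 kΩ.
(Any R1, R2 with R2/(R1+R2) = 0.642 and R1‖R2 ≤ 2.31 kΩ will meet the spec.)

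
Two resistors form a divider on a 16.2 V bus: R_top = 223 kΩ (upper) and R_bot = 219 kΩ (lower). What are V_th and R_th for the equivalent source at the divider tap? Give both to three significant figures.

V_th = 8.03 V, R_th = 110 kΩ

V_th is the open-circuit tap voltage: 16.2 × 219/(223 + 219) = 8.03 V.
With the supply zeroed, R_top and R_bot appear in parallel from the tap: R_th = R_top‖R_bot = (223 × 219)/442.0 = 110 kΩ.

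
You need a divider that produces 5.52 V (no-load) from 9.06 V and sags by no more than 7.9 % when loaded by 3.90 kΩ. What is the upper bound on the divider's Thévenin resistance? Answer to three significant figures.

R_th ≤ 335 Ω

Loading drop = R_th/(R_th + R_L) ≤ 0.0790, so R_th ≤ R_L · ε/(1−ε) = 3.90 kΩ × 0.0790/0.9210 = 335 Ω.
(Any R1, R2 with R2/(R1+R2) = 0.609 and R1‖R2 ≤ 335 Ω will meet the spec.)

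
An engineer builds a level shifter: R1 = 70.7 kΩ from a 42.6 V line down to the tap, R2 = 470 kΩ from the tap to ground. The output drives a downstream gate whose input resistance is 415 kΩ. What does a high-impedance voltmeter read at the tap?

V_out ≈ 32.3 V

The load sits in parallel with R2: R2‖R_L = (470 × 415) / (470 + 415) = 220.4 kΩ.
V_out = 42.6 × 220.4 / (70.7 + 220.4) = 42.6 × 220.4/291.1 = 32.3 V.
(Unloaded it would have been 37.0 V.)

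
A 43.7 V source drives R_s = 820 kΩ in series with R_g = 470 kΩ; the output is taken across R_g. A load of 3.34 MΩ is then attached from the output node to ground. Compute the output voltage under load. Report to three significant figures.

V_out ≈ 14.6 V

The load sits in parallel with R_g: R_g‖R_L = (470 × 3340) / (470 + 3340) = 412.0 kΩ.
V_out = 43.7 × 412.0 / (820 + 412.0) = 43.7 × 412.0/1232 = 14.6 V.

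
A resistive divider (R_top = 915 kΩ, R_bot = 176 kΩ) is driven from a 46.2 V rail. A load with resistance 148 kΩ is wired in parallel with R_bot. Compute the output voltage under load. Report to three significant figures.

V_out ≈ 3.73 V

The load sits in parallel with R_bot: R_bot‖R_L = (176 × 148) / (176 + 148) = 80.40 kΩ.
V_out = 46.2 × 80.40 / (915 + 80.40) = 46.2 × 80.40/995.4 = 3.73 V.
(Unloaded it would have been 7.45 V.)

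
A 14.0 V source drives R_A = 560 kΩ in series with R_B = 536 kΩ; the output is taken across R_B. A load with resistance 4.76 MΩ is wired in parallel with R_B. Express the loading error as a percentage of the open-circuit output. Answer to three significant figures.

5.44 %

The divider's output (Thévenin) resistance is R_A‖R_B = 273.9 kΩ.
Fractional drop under load = R_th/(R_th + R_L) = 273.9 / (273.9 + 4760) = 0.05441.
So the output falls by 5.44 %.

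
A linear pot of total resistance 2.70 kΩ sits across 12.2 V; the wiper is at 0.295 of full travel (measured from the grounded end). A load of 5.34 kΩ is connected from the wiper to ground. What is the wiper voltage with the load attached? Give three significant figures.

V ≈ 3.26 V

The wiper splits the pot into (1−α)R = 1904 Ω above and αR = 796.5 Ω below.
Lower section ‖ load = 693.1 Ω.
V_wiper = 12.2 × 693.1/(1904 + 693.1) = 3.26 V.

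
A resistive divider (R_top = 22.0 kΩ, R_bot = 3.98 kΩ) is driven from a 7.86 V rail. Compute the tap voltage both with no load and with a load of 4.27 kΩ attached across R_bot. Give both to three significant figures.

Open-circuit: V = 7.86 × 3.98/(22.0 + 3.98) = 1.20 V.
With the load, R_bot becomes R_bot‖R_L = 2.060 kΩ, so V = 7.86 × 2.060/24.06 = 0.673 V.

Unloaded: 1.20 V; loaded: 0.673 V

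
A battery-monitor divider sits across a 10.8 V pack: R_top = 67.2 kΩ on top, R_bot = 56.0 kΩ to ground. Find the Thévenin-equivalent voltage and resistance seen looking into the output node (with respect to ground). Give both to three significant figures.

V_th is the open-circuit tap voltage: 10.8 × 56.0/(67.2 + 56.0) = 4.91 V.
With the supply zeroed, R_top and R_bot appear in parallel from the tap: R_th = R_top‖R_bot = (67.2 × 56.0)/123.2 = 30.5 kΩ.

V_th = 4.91 V, R_th = 30.5 kΩ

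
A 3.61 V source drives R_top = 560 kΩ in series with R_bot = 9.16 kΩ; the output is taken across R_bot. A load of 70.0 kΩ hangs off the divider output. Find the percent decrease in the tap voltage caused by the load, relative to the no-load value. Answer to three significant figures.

Unloaded V = 3.61 × 9.16/569.2 = 0.058099 V.
Loaded: R_bot‖R_L = 8.100 kΩ, giving V = 3.61 × 8.100/568.1 = 0.051472 V.
Drop = (0.058099 − 0.051472) / 0.058099 = 11.4 %.

11.4 %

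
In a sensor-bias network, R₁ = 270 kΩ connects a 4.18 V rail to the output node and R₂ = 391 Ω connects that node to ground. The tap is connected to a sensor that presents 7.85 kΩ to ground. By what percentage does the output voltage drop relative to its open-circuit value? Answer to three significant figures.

4.74 %

The divider's output (Thévenin) resistance is R₁‖R₂ = 390.4 Ω.
Fractional drop under load = R_th/(R_th + R_L) = 390.4 / (390.4 + 7850) = 0.04738.
So the output falls by 4.74 %.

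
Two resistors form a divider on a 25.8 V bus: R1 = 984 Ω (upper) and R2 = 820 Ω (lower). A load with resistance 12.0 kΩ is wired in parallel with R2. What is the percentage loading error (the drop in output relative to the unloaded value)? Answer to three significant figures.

3.59 %

The divider's output (Thévenin) resistance is R1‖R2 = 447.3 Ω.
Fractional drop under load = R_th/(R_th + R_L) = 447.3 / (447.3 + 12000) = 0.03593.
So the output falls by 3.59 %.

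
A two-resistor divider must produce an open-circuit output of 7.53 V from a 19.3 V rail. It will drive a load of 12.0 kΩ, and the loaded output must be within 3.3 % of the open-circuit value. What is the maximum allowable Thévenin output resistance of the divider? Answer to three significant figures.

Loading drop = R_th/(R_th + R_L) ≤ 0.0330, so R_th ≤ R_L · ε/(1−ε) = 12.0 kΩ × 0.0330/0.9670 = 410 Ω.
(Any R1, R2 with R2/(R1+R2) = 0.390 and R1‖R2 ≤ 410 Ω will meet the spec.)

R_th ≤ 410 Ω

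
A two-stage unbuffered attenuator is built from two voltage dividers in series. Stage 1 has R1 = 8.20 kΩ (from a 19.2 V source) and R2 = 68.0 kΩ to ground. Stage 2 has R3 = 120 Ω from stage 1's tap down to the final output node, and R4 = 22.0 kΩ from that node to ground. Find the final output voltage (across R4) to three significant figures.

Stage 2 presents R3+R4 = 22120 Ω as a load on stage 1's tap.
Stage 1's lower leg becomes R2‖(R3+R4) = 16690 Ω, so V_mid = 19.2 × 16690/24890 = 12.87 V.
Stage 2 is itself unloaded: V_out = V_mid × R4/(R3+R4) = 12.87 × 22000/22120 = 12.8 V.

V_out ≈ 12.8 V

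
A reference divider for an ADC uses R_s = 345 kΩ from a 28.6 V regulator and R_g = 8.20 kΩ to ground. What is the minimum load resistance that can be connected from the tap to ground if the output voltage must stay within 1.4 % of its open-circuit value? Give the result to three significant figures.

R_L(min) ≈ 564 kΩ

Output resistance R_th = R_s‖R_g = (345 × 8.20)/353.2 = 8.010 kΩ.
The fractional drop is R_th/(R_th + R_L); requiring this ≤ 0.0140 gives R_L ≥ R_th(1/0.0140 − 1) = 8.010 × 70.43 = 564 kΩ.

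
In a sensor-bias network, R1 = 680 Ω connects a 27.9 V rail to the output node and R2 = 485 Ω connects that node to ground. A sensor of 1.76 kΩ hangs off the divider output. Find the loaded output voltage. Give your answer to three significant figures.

The load sits in parallel with R2: R2‖R_L = (485 × 1760) / (485 + 1760) = 380.2 Ω.
V_out = 27.9 × 380.2 / (680 + 380.2) = 27.9 × 380.2/1060 = 10.0 V.

V_out ≈ 10.0 V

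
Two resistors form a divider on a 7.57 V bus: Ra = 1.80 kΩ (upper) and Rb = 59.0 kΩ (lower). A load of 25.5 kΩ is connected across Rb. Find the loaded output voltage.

The load sits in parallel with Rb: Rb‖R_L = (59.0 × 25.5) / (59.0 + 25.5) = 17.80 kΩ.
V_out = 7.57 × 17.80 / (1.80 + 17.80) = 7.57 × 17.80/19.60 = 6.87 V.

V_out ≈ 6.87 V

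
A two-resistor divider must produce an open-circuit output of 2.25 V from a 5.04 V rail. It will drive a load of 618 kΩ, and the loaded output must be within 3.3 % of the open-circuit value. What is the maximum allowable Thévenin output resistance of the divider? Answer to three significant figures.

Loading drop = R_th/(R_th + R_L) ≤ 0.0330, so R_th ≤ R_L · ε/(1−ε) = 618 kΩ × 0.0330/0.9670 = 21.1 kΩ.
(Any R1, R2 with R2/(R1+R2) = 0.446 and R1‖R2 ≤ 21.1 kΩ will meet the spec.)

R_th ≤ 21.1 kΩ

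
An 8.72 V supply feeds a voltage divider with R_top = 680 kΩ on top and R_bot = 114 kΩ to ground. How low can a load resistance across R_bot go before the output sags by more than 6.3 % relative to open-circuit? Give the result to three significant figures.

R_L(min) ≈ 1.45 MΩ

Output resistance R_th = R_top‖R_bot = (680 × 114)/794.0 = 97.63 kΩ.
The fractional drop is R_th/(R_th + R_L); requiring this ≤ 0.0630 gives R_L ≥ R_th(1/0.0630 − 1) = 97.63 × 14.87 = 1.45 MΩ.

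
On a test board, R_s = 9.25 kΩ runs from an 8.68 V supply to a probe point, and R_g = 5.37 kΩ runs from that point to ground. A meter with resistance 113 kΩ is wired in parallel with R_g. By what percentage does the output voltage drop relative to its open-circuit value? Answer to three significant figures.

2.92 %

The divider's output (Thévenin) resistance is R_s‖R_g = 3.398 kΩ.
Fractional drop under load = R_th/(R_th + R_L) = 3.398 / (3.398 + 113) = 0.02919.
So the output falls by 2.92 %.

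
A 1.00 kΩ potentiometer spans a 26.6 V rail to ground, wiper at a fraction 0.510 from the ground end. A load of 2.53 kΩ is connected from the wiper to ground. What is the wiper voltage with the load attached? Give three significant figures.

V ≈ 12.3 V

The wiper splits the pot into (1−α)R = 490.0 Ω above and αR = 510.0 Ω below.
Lower section ‖ load = 424.4 Ω.
V_wiper = 26.6 × 424.4/(490.0 + 424.4) = 12.3 V.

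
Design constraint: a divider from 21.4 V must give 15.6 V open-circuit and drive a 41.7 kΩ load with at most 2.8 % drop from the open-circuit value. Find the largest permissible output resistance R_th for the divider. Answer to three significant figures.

R_th ≤ 1.20 kΩ

Loading drop = R_th/(R_th + R_L) ≤ 0.0280, so R_th ≤ R_L · ε/(1−ε) = 41.7 kΩ × 0.0280/0.9720 = 1.20 kΩ.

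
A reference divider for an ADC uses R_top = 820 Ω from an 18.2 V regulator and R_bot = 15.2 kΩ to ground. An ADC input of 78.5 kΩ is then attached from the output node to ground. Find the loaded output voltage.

V_out ≈ 17.1 V

The load sits in parallel with R_bot: R_bot‖R_L = (15200 × 78500) / (15200 + 78500) = 12730 Ω.
V_out = 18.2 × 12730 / (820 + 12730) = 18.2 × 12730/13550 = 17.1 V.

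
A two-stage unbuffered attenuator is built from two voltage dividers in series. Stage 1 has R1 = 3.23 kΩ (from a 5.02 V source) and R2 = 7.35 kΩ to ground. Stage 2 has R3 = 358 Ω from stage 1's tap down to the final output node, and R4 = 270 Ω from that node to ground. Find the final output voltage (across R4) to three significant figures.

V_out ≈ 0.328 V

Stage 2 presents R3+R4 = 628.0 Ω as a load on stage 1's tap.
Stage 1's lower leg becomes R2‖(R3+R4) = 578.6 Ω, so V_mid = 5.02 × 578.6/3809 = 0.7626 V.
Stage 2 is itself unloaded: V_out = V_mid × R4/(R3+R4) = 0.7626 × 270/628.0 = 0.328 V.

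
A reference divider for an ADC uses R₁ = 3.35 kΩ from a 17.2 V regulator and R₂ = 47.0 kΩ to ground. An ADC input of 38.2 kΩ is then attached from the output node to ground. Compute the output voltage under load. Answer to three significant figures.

V_out ≈ 14.8 V

The load sits in parallel with R₂: R₂‖R_L = (47.0 × 38.2) / (47.0 + 38.2) = 21.07 kΩ.
V_out = 17.2 × 21.07 / (3.35 + 21.07) = 17.2 × 21.07/24.42 = 14.8 V.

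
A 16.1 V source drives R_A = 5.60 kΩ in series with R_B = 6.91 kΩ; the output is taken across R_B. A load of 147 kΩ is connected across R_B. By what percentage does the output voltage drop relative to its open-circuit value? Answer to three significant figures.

2.06 %

The divider's output (Thévenin) resistance is R_A‖R_B = 3.093 kΩ.
Fractional drop under load = R_th/(R_th + R_L) = 3.093 / (3.093 + 147) = 0.02061.
So the output falls by 2.06 %.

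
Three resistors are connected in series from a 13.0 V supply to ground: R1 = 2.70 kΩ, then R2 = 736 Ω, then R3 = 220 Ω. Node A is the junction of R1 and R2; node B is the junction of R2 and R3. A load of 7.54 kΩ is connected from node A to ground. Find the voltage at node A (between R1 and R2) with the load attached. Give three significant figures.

V ≈ 3.11 V

Below node A the series string R2+R3 = 956.0 Ω sits in parallel with the 7540 Ω load: 848.4 Ω.
V_A = 13.0 × 848.4/(2700 + 848.4) = 3.11 V.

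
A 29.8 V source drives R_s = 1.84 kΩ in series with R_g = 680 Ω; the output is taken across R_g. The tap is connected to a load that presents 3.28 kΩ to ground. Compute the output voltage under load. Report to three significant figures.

V_out ≈ 6.98 V

The load sits in parallel with R_g: R_g‖R_L = (680 × 3280) / (680 + 3280) = 563.2 Ω.
V_out = 29.8 × 563.2 / (1840 + 563.2) = 29.8 × 563.2/2403 = 6.98 V.
(Unloaded it would have been 8.04 V.)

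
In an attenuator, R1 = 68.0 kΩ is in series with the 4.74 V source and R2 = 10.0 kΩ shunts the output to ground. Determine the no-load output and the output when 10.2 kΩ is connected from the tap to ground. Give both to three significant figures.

Open-circuit: V = 4.74 × 10.0/(68.0 + 10.0) = 0.608 V.
With the load, R2 becomes R2‖R_L = 5.050 kΩ, so V = 4.74 × 5.050/73.05 = 0.328 V.

Unloaded: 0.608 V; loaded: 0.328 V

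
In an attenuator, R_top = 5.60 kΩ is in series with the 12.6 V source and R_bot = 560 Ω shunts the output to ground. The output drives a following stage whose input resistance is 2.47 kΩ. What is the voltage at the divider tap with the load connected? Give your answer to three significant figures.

V_out ≈ 0.950 V

The load sits in parallel with R_bot: R_bot‖R_L = (560 × 2470) / (560 + 2470) = 456.5 Ω.
V_out = 12.6 × 456.5 / (5600 + 456.5) = 12.6 × 456.5/6057 = 0.950 V.
(Unloaded it would have been 1.15 V.)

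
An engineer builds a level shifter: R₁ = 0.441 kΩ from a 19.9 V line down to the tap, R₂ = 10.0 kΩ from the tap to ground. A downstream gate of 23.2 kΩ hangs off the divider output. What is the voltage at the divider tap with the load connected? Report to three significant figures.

The load sits in parallel with R₂: R₂‖R_L = (10000 × 23200) / (10000 + 23200) = 6988 Ω.
V_out = 19.9 × 6988 / (441 + 6988) = 19.9 × 6988/7429 = 18.7 V.

V_out ≈ 18.7 V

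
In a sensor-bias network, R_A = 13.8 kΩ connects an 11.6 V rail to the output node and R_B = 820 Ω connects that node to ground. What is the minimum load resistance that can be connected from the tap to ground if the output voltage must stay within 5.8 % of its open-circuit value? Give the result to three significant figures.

Output resistance R_th = R_A‖R_B = (13800 × 820)/14620 = 774.0 Ω.
The fractional drop is R_th/(R_th + R_L); requiring this ≤ 0.0580 gives R_L ≥ R_th(1/0.0580 − 1) = 774.0 × 16.24 = 12.6 kΩ.

R_L(min) ≈ 12.6 kΩ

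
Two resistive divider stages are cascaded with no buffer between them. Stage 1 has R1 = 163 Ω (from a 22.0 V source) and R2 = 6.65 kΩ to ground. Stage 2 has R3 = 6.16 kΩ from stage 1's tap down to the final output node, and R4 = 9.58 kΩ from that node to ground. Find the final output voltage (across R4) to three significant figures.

V_out ≈ 12.9 V

Stage 2 presents R3+R4 = 15740 Ω as a load on stage 1's tap.
Stage 1's lower leg becomes R2‖(R3+R4) = 4675 Ω, so V_mid = 22.0 × 4675/4838 = 21.26 V.
Stage 2 is itself unloaded: V_out = V_mid × R4/(R3+R4) = 21.26 × 9580/15740 = 12.9 V.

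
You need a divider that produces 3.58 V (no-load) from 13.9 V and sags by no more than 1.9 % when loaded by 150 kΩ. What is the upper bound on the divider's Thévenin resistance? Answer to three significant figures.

R_th ≤ 2.91 kΩ

Loading drop = R_th/(R_th + R_L) ≤ 0.0190, so R_th ≤ R_L · ε/(1−ε) = 150 kΩ × 0.0190/0.9810 = 2.91 kΩ.
(Any R1, R2 with R2/(R1+R2) = 0.258 and R1‖R2 ≤ 2.91 kΩ will meet the spec.)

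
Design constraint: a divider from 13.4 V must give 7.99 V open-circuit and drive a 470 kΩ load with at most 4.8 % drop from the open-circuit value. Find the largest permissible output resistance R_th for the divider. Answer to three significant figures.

Loading drop = R_th/(R_th + R_L) ≤ 0.0480, so R_th ≤ R_L · ε/(1−ε) = 470 kΩ × 0.0480/0.9520 = 23.7 kΩ.

R_th ≤ 23.7 kΩ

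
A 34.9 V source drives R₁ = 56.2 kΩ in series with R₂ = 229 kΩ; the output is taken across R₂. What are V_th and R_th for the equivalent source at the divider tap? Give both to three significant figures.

V_th = 28.0 V, R_th = 45.1 kΩ

V_th is the open-circuit tap voltage: 34.9 × 229/(56.2 + 229) = 28.0 V.
With the supply zeroed, R₁ and R₂ appear in parallel from the tap: R_th = R₁‖R₂ = (56.2 × 229)/285.2 = 45.1 kΩ.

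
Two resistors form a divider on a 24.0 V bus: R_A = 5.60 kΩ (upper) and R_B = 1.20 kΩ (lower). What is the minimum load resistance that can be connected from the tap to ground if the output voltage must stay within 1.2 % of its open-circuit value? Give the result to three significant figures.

R_L(min) ≈ 81.4 kΩ

Output resistance R_th = R_A‖R_B = (5600 × 1200)/6800 = 988.2 Ω.
The fractional drop is R_th/(R_th + R_L); requiring this ≤ 0.0120 gives R_L ≥ R_th(1/0.0120 − 1) = 988.2 × 82.33 = 81.4 kΩ.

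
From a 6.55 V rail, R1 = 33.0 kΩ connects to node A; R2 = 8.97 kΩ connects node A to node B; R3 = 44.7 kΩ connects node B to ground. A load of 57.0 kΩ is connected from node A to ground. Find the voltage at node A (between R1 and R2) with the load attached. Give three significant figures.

Below node A the series string R2+R3 = 53.67 kΩ sits in parallel with the 57.0 kΩ load: 27.64 kΩ.
V_A = 6.55 × 27.64/(33.0 + 27.64) = 2.99 V.

V ≈ 2.99 V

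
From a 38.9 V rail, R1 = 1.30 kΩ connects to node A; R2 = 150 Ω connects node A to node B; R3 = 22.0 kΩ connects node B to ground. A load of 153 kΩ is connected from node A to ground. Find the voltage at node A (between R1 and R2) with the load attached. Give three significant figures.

Below node A the series string R2+R3 = 22150 Ω sits in parallel with the 153000 Ω load: 19350 Ω.
V_A = 38.9 × 19350/(1300 + 19350) = 36.5 V.

V ≈ 36.5 V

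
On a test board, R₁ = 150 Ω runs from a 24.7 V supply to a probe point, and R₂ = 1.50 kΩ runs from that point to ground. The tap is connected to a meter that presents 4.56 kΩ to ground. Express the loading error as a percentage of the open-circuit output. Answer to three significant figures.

The divider's output (Thévenin) resistance is R₁‖R₂ = 136.4 Ω.
Fractional drop under load = R_th/(R_th + R_L) = 136.4 / (136.4 + 4560) = 0.02904.
So the output falls by 2.90 %.

2.90 %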